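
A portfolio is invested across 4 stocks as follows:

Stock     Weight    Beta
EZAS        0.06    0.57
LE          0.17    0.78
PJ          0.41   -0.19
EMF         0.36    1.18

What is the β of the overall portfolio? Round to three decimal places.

0.514

β_P = Σ w_i β_i = 0.06×0.57 + 0.17×0.78 + 0.41×-0.19 + 0.36×1.18 = 0.5137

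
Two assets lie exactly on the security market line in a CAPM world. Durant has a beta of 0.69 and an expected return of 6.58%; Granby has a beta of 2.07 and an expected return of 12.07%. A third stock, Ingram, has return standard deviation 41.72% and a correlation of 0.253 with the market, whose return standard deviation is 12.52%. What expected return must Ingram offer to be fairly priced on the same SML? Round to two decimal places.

7.19%

MRP = (12.07% − 6.58%) / (2.07 − 0.69) = 3.9783%
R_f = 6.58% − 0.69 × 3.9783% = 3.8350%
β_Ingram = ρ·σ_i/σ_m = 0.253 × 41.72 / 12.52 = 0.8431
E(R_Ingram) = R_f + β × MRP = 3.8350% + 0.8431 × 3.9783% = 7.19%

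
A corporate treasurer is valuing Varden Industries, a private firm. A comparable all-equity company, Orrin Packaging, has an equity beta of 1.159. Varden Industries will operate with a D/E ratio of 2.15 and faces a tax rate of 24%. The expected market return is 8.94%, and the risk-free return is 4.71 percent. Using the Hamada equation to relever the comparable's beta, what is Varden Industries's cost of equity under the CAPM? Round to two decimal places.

17.62%

β_L = β_U × [1 + (1 − t)(D/E)] = 1.159 × [1 + (1 − 0.24) × 2.15]
    = 1.159 × [1 + 0.76 × 2.15] = 1.159 × 2.6340 = 3.0528
MRP = 8.94% − 4.71% = 4.23%
E(R) = R_f + β_L × MRP = 4.71% + 3.0528 × 4.23% = 17.62%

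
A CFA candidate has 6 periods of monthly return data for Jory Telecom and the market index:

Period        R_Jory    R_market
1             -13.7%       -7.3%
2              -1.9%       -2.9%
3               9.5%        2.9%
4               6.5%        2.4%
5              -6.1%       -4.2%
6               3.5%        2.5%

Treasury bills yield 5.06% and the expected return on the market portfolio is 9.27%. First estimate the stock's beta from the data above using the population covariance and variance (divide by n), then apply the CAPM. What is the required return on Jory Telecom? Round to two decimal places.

13.28%

Mean R_i = (-13.7 − 1.9 + 9.5 + 6.5 − 6.1 + 3.5) / 6 = -0.3667%
Mean R_m = (-7.3 − 2.9 + 2.9 + 2.4 − 4.2 + 2.5) / 6 = -1.1000%
Σ(R_i − R̄_i)(R_m − R̄_m) = 180.6200  ⇒  Cov = 180.6200 / 6 = 30.1033
Σ(R_m − R̄_m)² = 92.5000  ⇒  Var(R_m) = 92.5000 / 6 = 15.4167
β = Cov / Var(R_m) = 30.1033 / 15.4167 = 1.9526
MRP = 9.27% − 5.06% = 4.21%
E(R) = R_f + β × MRP = 5.06% + 1.9526 × 4.21% = 13.28%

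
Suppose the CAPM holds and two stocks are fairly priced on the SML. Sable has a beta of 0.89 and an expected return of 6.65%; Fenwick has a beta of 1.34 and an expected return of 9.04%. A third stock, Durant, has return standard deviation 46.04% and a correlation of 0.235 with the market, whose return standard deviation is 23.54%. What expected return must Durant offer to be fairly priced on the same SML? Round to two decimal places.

MRP = (9.04% − 6.65%) / (1.34 − 0.89) = 5.3111%
R_f = 6.65% − 0.89 × 5.3111% = 1.9231%
β_Durant = ρ·σ_i/σ_m = 0.235 × 46.04 / 23.54 = 0.4596
E(R_Durant) = R_f + β × MRP = 1.9231% + 0.4596 × 5.3111% = 4.36%

4.36%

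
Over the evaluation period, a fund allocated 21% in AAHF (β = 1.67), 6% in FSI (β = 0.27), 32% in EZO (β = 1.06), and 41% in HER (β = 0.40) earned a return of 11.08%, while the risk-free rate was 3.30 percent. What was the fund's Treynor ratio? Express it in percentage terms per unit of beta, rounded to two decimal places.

8.94%

β_P = 0.21×1.67 + 0.06×0.27 + 0.32×1.06 + 0.41×0.40 = 0.8701
Treynor = (R_P − R_f) / β_P = (11.08% − 3.30%) / 0.8701 = 7.78% / 0.8701 = 8.94%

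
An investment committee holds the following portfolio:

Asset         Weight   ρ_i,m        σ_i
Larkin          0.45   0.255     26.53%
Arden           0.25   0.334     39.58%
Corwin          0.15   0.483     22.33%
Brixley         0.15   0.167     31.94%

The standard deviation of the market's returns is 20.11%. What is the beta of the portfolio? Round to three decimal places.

β_Larkin = 0.255 × 26.53% / 20.11% = 0.3364
β_Arden = 0.334 × 39.58% / 20.11% = 0.6574
β_Corwin = 0.483 × 22.33% / 20.11% = 0.5363
β_Brixley = 0.167 × 31.94% / 20.11% = 0.2652
β_P = Σ w_i β_i = 0.45×0.3364 + 0.25×0.6574 + 0.15×0.5363 + 0.15×0.2652 = 0.4360

0.436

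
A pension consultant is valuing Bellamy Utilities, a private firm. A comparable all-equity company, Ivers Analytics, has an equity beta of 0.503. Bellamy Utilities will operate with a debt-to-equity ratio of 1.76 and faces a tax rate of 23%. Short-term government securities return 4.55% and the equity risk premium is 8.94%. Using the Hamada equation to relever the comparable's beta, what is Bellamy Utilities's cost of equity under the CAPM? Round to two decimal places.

β_L = β_U × [1 + (1 − t)(D/E)] = 0.503 × [1 + (1 − 0.23) × 1.76]
    = 0.503 × [1 + 0.77 × 1.76] = 0.503 × 2.3552 = 1.1847
E(R) = R_f + β_L × MRP = 4.55% + 1.1847 × 8.94% = 15.14%

15.14%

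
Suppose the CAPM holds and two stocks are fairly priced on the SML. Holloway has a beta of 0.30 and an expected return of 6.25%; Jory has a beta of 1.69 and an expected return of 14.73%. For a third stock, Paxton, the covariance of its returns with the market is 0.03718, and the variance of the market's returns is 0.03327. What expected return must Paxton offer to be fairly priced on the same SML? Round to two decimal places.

MRP = (14.73% − 6.25%) / (1.69 − 0.30) = 6.1007%
R_f = 6.25% − 0.30 × 6.1007% = 4.4198%
β_Paxton = Cov / Var(R_m) = 0.03718 / 0.03327 = 1.1175
E(R_Paxton) = R_f + β × MRP = 4.4198% + 1.1175 × 6.1007% = 11.24%

11.24%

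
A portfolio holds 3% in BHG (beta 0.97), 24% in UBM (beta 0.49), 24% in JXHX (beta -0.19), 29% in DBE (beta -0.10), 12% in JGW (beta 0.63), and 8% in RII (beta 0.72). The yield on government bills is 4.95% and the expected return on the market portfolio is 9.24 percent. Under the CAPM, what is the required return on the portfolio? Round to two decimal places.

5.83%

β_P = Σ w_i β_i = 0.03×0.97 + 0.24×0.49 + 0.24×-0.19 + 0.29×-0.10 + 0.12×0.63 + 0.08×0.72 = 0.2053
MRP = 9.24% − 4.95% = 4.29%
E(R_P) = R_f + β_P × MRP = 4.95% + 0.2053 × 4.29% = 5.83%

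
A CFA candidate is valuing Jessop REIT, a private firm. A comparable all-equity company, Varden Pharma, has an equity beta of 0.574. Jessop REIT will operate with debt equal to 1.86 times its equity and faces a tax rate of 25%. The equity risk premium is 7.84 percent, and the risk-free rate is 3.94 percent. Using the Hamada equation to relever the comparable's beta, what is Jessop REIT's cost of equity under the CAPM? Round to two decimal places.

β_L = β_U × [1 + (1 − t)(D/E)] = 0.574 × [1 + (1 − 0.25) × 1.86]
    = 0.574 × [1 + 0.75 × 1.86] = 0.574 × 2.3950 = 1.3747
E(R) = R_f + β_L × MRP = 3.94% + 1.3747 × 7.84% = 14.72%

14.72%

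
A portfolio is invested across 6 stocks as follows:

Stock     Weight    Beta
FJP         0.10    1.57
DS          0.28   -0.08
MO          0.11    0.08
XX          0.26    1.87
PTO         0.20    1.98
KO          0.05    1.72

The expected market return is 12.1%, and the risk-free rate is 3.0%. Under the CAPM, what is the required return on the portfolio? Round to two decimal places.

β_P = Σ w_i β_i = 0.10×1.57 + 0.28×-0.08 + 0.11×0.08 + 0.26×1.87 + 0.20×1.98 + 0.05×1.72 = 1.1116
MRP = 12.1% − 3.0% = 9.10%
E(R_P) = R_f + β_P × MRP = 3.0% + 1.1116 × 9.1% = 13.12%

13.12%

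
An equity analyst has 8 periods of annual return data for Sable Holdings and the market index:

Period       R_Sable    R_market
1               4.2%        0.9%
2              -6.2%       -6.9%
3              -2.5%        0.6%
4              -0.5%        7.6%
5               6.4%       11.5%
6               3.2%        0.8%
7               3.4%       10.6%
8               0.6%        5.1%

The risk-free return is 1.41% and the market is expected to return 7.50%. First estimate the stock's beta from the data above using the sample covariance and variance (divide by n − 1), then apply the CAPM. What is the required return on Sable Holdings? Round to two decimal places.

4.27%

Mean R_i = (4.2 − 6.2 − 2.5 − 0.5 + 6.4 + 3.2 + 3.4 + 0.6) / 8 = 1.0750%
Mean R_m = (0.9 − 6.9 + 0.6 + 7.6 + 11.5 + 0.8 + 10.6 + 5.1) / 8 = 3.7750%
Σ(R_i − R̄_i)(R_m − R̄_m) = 124.0550  ⇒  Cov = 124.0550 / 7 = 17.7221
Σ(R_m − R̄_m)² = 263.7950  ⇒  Var(R_m) = 263.7950 / 7 = 37.6850
β = Cov / Var(R_m) = 17.7221 / 37.6850 = 0.4703
MRP = 7.50% − 1.41% = 6.09%
E(R) = R_f + β × MRP = 1.41% + 0.4703 × 6.09% = 4.27%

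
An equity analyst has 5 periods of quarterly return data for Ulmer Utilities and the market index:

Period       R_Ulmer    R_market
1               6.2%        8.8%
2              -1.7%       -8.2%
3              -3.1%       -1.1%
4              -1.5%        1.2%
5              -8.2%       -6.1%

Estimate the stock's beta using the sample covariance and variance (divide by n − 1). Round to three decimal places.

Mean R_i = (6.2 − 1.7 − 3.1 − 1.5 − 8.2) / 5 = -1.6600%
Mean R_m = (8.8 − 8.2 − 1.1 + 1.2 − 6.1) / 5 = -1.0800%
Σ(R_i − R̄_i)(R_m − R̄_m) = 111.1660  ⇒  Cov = 111.1660 / 4 = 27.7915
Σ(R_m − R̄_m)² = 178.7080  ⇒  Var(R_m) = 178.7080 / 4 = 44.6770
β = Cov / Var(R_m) = 27.7915 / 44.6770 = 0.6221

0.622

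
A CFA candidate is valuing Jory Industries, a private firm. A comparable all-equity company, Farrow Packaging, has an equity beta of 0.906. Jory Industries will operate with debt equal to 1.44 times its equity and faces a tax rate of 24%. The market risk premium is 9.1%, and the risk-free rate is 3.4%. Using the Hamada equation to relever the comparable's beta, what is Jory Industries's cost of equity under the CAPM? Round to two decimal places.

β_L = β_U × [1 + (1 − t)(D/E)] = 0.906 × [1 + (1 − 0.24) × 1.44]
    = 0.906 × [1 + 0.76 × 1.44] = 0.906 × 2.0944 = 1.8975
E(R) = R_f + β_L × MRP = 3.4% + 1.8975 × 9.1% = 20.67%

20.67%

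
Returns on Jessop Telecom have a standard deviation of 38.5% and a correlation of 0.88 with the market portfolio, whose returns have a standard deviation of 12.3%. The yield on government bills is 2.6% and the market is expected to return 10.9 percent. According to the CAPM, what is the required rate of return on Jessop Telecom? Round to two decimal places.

25.46%

β = ρ × σ_i / σ_m = 0.88 × 38.5% / 12.3% = 2.7545
MRP = 10.9% − 2.6% = 8.30%
E(R) = 2.6% + 2.7545 × 8.3% = 25.46%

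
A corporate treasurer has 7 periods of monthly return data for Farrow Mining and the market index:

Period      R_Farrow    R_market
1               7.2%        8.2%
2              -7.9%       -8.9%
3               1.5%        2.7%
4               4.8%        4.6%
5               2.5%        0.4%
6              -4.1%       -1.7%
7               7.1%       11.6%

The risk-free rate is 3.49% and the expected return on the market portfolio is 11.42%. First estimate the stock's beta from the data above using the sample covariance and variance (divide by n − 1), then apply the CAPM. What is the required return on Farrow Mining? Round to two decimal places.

9.88%

Mean R_i = (7.2 − 7.9 + 1.5 + 4.8 + 2.5 − 4.1 + 7.1) / 7 = 1.5857%
Mean R_m = (8.2 − 8.9 + 2.7 + 4.6 + 0.4 − 1.7 + 11.6) / 7 = 2.4143%
Σ(R_i − R̄_i)(R_m − R̄_m) = 219.0114  ⇒  Cov = 219.0114 / 6 = 36.5019
Σ(R_m − R̄_m)² = 271.7086  ⇒  Var(R_m) = 271.7086 / 6 = 45.2848
β = Cov / Var(R_m) = 36.5019 / 45.2848 = 0.8061
MRP = 11.42% − 3.49% = 7.93%
E(R) = R_f + β × MRP = 3.49% + 0.8061 × 7.93% = 9.88%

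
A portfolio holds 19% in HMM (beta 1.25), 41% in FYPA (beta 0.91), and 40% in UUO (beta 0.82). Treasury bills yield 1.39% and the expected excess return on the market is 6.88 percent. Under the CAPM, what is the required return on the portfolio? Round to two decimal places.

β_P = Σ w_i β_i = 0.19×1.25 + 0.41×0.91 + 0.40×0.82 = 0.9386
E(R_P) = R_f + β_P × MRP = 1.39% + 0.9386 × 6.88% = 7.85%

7.85%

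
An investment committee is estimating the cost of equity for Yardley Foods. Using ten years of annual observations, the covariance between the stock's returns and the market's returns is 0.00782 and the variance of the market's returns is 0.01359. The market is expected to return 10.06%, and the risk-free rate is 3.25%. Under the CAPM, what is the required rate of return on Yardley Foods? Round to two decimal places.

7.17%

β = Cov(R_i, R_m) / Var(R_m) = 0.00782 / 0.01359 = 0.5754
MRP = 10.06% − 3.25% = 6.81%
E(R) = R_f + β × MRP = 3.25% + 0.5754 × 6.81% = 7.17%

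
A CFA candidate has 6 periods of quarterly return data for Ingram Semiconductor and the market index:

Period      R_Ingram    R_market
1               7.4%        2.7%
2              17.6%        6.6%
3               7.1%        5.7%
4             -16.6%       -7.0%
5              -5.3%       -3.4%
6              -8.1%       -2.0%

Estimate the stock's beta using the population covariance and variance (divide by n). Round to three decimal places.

2.222

Mean R_i = (7.4 + 17.6 + 7.1 − 16.6 − 5.3 − 8.1) / 6 = 0.3500%
Mean R_m = (2.7 + 6.6 + 5.7 − 7.0 − 3.4 − 2.0) / 6 = 0.4333%
Σ(R_i − R̄_i)(R_m − R̄_m) = 326.1200  ⇒  Cov = 326.1200 / 6 = 54.3533
Σ(R_m − R̄_m)² = 146.7733  ⇒  Var(R_m) = 146.7733 / 6 = 24.4622
β = Cov / Var(R_m) = 54.3533 / 24.4622 = 2.2219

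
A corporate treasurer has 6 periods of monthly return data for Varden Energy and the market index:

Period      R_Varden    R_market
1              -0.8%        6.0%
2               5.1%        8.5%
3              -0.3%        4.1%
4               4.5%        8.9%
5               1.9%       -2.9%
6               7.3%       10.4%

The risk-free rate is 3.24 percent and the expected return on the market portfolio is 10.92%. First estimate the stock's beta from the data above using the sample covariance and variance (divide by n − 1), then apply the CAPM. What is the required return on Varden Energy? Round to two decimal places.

6.17%

Mean R_i = (-0.8 + 5.1 − 0.3 + 4.5 + 1.9 + 7.3) / 6 = 2.9500%
Mean R_m = (6.0 + 8.5 + 4.1 + 8.9 − 2.9 + 10.4) / 6 = 5.8333%
Σ(R_i − R̄_i)(R_m − R̄_m) = 44.5300  ⇒  Cov = 44.5300 / 5 = 8.9060
Σ(R_m − R̄_m)² = 116.6733  ⇒  Var(R_m) = 116.6733 / 5 = 23.3347
β = Cov / Var(R_m) = 8.9060 / 23.3347 = 0.3817
MRP = 10.92% − 3.24% = 7.68%
E(R) = R_f + β × MRP = 3.24% + 0.3817 × 7.68% = 6.17%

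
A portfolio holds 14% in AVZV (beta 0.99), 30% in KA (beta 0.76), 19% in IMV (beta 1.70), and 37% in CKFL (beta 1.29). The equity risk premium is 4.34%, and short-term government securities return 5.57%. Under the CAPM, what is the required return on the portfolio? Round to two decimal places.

β_P = Σ w_i β_i = 0.14×0.99 + 0.30×0.76 + 0.19×1.70 + 0.37×1.29 = 1.1669
E(R_P) = R_f + β_P × MRP = 5.57% + 1.1669 × 4.34% = 10.63%

10.63%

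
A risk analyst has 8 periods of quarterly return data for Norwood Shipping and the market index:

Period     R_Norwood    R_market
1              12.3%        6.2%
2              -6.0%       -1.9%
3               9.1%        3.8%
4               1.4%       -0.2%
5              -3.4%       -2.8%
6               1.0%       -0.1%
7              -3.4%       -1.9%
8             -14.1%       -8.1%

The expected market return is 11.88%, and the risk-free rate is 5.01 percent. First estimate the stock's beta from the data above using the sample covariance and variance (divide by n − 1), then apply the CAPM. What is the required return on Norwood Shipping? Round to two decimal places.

18.18%

Mean R_i = (12.3 − 6.0 + 9.1 + 1.4 − 3.4 + 1.0 − 3.4 − 14.1) / 8 = -0.3875%
Mean R_m = (6.2 − 1.9 + 3.8 − 0.2 − 2.8 − 0.1 − 1.9 − 8.1) / 8 = -0.6250%
Σ(R_i − R̄_i)(R_m − R̄_m) = 250.1125  ⇒  Cov = 250.1125 / 7 = 35.7304
Σ(R_m − R̄_m)² = 130.4750  ⇒  Var(R_m) = 130.4750 / 7 = 18.6393
β = Cov / Var(R_m) = 35.7304 / 18.6393 = 1.9169
MRP = 11.88% − 5.01% = 6.87%
E(R) = R_f + β × MRP = 5.01% + 1.9169 × 6.87% = 18.18%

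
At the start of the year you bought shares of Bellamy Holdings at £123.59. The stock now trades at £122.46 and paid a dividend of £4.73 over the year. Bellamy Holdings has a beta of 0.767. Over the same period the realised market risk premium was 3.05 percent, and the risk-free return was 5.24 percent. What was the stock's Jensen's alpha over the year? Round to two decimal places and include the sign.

Realised HPR = (P1 + D1 − P0) / P0 = (122.46 + 4.73 − 123.59) / 123.59 = 3.60 / 123.59 = 2.9129%
CAPM required = R_f + β·MRP = 5.24% + 0.767 × 3.05% = 7.57935%
α = realised − required = 2.9129% − 7.57935% = -4.67%

-4.67%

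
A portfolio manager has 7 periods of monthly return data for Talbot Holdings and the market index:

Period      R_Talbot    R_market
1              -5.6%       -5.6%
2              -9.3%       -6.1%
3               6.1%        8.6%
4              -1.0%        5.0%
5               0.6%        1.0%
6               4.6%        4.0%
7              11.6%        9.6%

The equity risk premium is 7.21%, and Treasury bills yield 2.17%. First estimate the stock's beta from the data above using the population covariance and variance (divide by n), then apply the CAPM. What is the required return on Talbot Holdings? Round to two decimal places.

Mean R_i = (-5.6 − 9.3 + 6.1 − 1.0 + 0.6 + 4.6 + 11.6) / 7 = 1.0000%
Mean R_m = (-5.6 − 6.1 + 8.6 + 5.0 + 1.0 + 4.0 + 9.6) / 7 = 2.3571%
Σ(R_i − R̄_i)(R_m − R̄_m) = 249.4100  ⇒  Cov = 249.4100 / 7 = 35.6300
Σ(R_m − R̄_m)² = 237.7971  ⇒  Var(R_m) = 237.7971 / 7 = 33.9710
β = Cov / Var(R_m) = 35.6300 / 33.9710 = 1.0488
E(R) = R_f + β × MRP = 2.17% + 1.0488 × 7.21% = 9.73%

9.73%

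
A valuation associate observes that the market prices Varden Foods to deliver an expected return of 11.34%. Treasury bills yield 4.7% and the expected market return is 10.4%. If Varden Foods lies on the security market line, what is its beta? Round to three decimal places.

MRP = 10.4% − 4.7% = 5.70%
β = (E(R) − R_f) / MRP = (11.34% − 4.7%) / 5.7% = 6.64% / 5.7% = 1.165

1.165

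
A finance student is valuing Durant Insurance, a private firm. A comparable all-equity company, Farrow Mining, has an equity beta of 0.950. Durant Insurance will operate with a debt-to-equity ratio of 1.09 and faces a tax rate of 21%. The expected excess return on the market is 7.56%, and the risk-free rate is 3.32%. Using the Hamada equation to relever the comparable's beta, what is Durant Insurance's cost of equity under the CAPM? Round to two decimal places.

β_L = β_U × [1 + (1 − t)(D/E)] = 0.950 × [1 + (1 − 0.21) × 1.09]
    = 0.950 × [1 + 0.79 × 1.09] = 0.950 × 1.8611 = 1.7680
E(R) = R_f + β_L × MRP = 3.32% + 1.7680 × 7.56% = 16.69%

16.69%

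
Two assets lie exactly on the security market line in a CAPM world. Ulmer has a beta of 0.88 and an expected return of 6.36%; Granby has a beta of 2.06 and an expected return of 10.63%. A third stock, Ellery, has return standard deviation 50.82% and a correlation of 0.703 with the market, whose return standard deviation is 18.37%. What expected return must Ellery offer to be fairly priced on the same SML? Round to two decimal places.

10.21%

MRP = (10.63% − 6.36%) / (2.06 − 0.88) = 3.6186%
R_f = 6.36% − 0.88 × 3.6186% = 3.1756%
β_Ellery = ρ·σ_i/σ_m = 0.703 × 50.82 / 18.37 = 1.9448
E(R_Ellery) = R_f + β × MRP = 3.1756% + 1.9448 × 3.6186% = 10.21%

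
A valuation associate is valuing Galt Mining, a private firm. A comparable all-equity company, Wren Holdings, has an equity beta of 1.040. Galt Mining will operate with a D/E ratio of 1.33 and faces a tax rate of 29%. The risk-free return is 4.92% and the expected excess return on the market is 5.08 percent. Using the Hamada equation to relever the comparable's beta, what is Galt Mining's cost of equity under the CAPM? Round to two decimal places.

β_L = β_U × [1 + (1 − t)(D/E)] = 1.040 × [1 + (1 − 0.29) × 1.33]
    = 1.040 × [1 + 0.71 × 1.33] = 1.040 × 1.9443 = 2.0221
E(R) = R_f + β_L × MRP = 4.92% + 2.0221 × 5.08% = 15.19%

15.19%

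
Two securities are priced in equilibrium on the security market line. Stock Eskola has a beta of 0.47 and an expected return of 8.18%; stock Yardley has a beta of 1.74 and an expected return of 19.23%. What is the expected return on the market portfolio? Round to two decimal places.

12.79%

Both satisfy E(R) = R_f + β·MRP, so the slope of the SML is
MRP = (19.23% − 8.18%) / (1.74 − 0.47) = 11.05% / 1.27 = 8.7008%
R_f = E(R_Eskola) − β_Eskola·MRP = 8.18% − 0.47 × 8.7008% = 4.0906%
E(R_m) = R_f + MRP = 4.0906% + 8.7008% = 12.79%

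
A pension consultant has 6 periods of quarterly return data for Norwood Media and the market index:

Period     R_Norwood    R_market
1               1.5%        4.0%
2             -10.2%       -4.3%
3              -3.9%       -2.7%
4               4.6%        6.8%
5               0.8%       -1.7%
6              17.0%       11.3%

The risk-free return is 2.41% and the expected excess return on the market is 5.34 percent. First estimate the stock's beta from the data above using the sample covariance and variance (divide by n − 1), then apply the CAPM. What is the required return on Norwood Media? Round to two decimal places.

Mean R_i = (1.5 − 10.2 − 3.9 + 4.6 + 0.8 + 17.0) / 6 = 1.6333%
Mean R_m = (4.0 − 4.3 − 2.7 + 6.8 − 1.7 + 11.3) / 6 = 2.2333%
Σ(R_i − R̄_i)(R_m − R̄_m) = 260.5233  ⇒  Cov = 260.5233 / 5 = 52.1047
Σ(R_m − R̄_m)² = 188.6733  ⇒  Var(R_m) = 188.6733 / 5 = 37.7347
β = Cov / Var(R_m) = 52.1047 / 37.7347 = 1.3808
E(R) = R_f + β × MRP = 2.41% + 1.3808 × 5.34% = 9.78%

9.78%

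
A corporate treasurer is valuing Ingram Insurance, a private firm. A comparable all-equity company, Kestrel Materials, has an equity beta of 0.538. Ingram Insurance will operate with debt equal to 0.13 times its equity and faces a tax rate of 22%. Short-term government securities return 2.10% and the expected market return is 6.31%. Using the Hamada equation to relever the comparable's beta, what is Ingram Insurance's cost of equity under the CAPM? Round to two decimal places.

β_L = β_U × [1 + (1 − t)(D/E)] = 0.538 × [1 + (1 − 0.22) × 0.13]
    = 0.538 × [1 + 0.78 × 0.13] = 0.538 × 1.1014 = 0.5926
MRP = 6.31% − 2.10% = 4.21%
E(R) = R_f + β_L × MRP = 2.10% + 0.5926 × 4.21% = 4.59%

4.59%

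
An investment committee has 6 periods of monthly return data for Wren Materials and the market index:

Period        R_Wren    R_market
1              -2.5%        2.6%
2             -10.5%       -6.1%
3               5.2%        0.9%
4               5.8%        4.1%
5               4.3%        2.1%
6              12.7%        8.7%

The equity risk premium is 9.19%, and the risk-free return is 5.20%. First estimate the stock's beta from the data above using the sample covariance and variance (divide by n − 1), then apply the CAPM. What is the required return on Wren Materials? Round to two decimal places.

18.99%

Mean R_i = (-2.5 − 10.5 + 5.2 + 5.8 + 4.3 + 12.7) / 6 = 2.5000%
Mean R_m = (2.6 − 6.1 + 0.9 + 4.1 + 2.1 + 8.7) / 6 = 2.0500%
Σ(R_i − R̄_i)(R_m − R̄_m) = 174.7800  ⇒  Cov = 174.7800 / 5 = 34.9560
Σ(R_m − R̄_m)² = 116.4750  ⇒  Var(R_m) = 116.4750 / 5 = 23.2950
β = Cov / Var(R_m) = 34.9560 / 23.2950 = 1.5006
E(R) = R_f + β × MRP = 5.20% + 1.5006 × 9.19% = 18.99%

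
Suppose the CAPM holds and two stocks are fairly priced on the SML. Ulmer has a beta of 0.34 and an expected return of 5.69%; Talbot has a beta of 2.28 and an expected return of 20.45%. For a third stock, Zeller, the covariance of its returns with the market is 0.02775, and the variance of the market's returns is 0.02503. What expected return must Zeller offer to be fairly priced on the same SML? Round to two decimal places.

11.54%

MRP = (20.45% − 5.69%) / (2.28 − 0.34) = 7.6082%
R_f = 5.69% − 0.34 × 7.6082% = 3.1032%
β_Zeller = Cov / Var(R_m) = 0.02775 / 0.02503 = 1.1087
E(R_Zeller) = R_f + β × MRP = 3.1032% + 1.1087 × 7.6082% = 11.54%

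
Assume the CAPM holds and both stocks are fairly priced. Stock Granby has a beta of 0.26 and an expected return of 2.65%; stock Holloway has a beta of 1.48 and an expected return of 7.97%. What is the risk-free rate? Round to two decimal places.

1.52%

Both satisfy E(R) = R_f + β·MRP, so the slope of the SML is
MRP = (7.97% − 2.65%) / (1.48 − 0.26) = 5.32% / 1.22 = 4.3607%
R_f = E(R_Granby) − β_Granby·MRP = 2.65% − 0.26 × 4.3607% = 1.5162%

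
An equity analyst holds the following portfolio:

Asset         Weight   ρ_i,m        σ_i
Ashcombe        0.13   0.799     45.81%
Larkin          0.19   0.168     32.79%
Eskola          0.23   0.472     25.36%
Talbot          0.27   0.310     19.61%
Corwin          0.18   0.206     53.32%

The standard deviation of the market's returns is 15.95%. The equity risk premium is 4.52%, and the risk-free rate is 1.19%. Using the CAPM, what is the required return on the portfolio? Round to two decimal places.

β_Ashcombe = 0.799 × 45.81% / 15.95% = 2.2948
β_Larkin = 0.168 × 32.79% / 15.95% = 0.3454
β_Eskola = 0.472 × 25.36% / 15.95% = 0.7505
β_Talbot = 0.310 × 19.61% / 15.95% = 0.3811
β_Corwin = 0.206 × 53.32% / 15.95% = 0.6886
β_P = Σ w_i β_i = 0.13×2.2948 + 0.19×0.3454 + 0.23×0.7505 + 0.27×0.3811 + 0.18×0.6886 = 0.7634
E(R_P) = R_f + β_P × MRP = 1.19% + 0.7634 × 4.52% = 4.64%

4.64%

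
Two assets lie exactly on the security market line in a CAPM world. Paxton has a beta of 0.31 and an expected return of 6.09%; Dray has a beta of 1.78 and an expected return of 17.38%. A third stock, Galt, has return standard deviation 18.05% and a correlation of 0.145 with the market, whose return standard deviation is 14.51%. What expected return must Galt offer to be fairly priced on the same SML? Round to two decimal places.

MRP = (17.38% − 6.09%) / (1.78 − 0.31) = 7.6803%
R_f = 6.09% − 0.31 × 7.6803% = 3.7091%
β_Galt = ρ·σ_i/σ_m = 0.145 × 18.05 / 14.51 = 0.1804
E(R_Galt) = R_f + β × MRP = 3.7091% + 0.1804 × 7.6803% = 5.09%

5.09%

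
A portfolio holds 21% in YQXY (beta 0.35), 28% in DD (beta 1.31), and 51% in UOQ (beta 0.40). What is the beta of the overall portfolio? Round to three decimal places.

0.644

β_P = Σ w_i β_i = 0.21×0.35 + 0.28×1.31 + 0.51×0.40 = 0.6443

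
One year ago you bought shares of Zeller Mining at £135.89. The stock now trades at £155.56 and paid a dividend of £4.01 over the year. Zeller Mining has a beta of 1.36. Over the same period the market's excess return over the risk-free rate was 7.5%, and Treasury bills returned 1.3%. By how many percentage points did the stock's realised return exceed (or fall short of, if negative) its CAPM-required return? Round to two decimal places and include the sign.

Realised HPR = (P1 + D1 − P0) / P0 = (155.56 + 4.01 − 135.89) / 135.89 = 23.68 / 135.89 = 17.4259%
CAPM required = R_f + β·MRP = 1.3% + 1.36 × 7.5% = 11.5000%
α = realised − required = 17.4259% − 11.5000% = +5.93%

+5.93%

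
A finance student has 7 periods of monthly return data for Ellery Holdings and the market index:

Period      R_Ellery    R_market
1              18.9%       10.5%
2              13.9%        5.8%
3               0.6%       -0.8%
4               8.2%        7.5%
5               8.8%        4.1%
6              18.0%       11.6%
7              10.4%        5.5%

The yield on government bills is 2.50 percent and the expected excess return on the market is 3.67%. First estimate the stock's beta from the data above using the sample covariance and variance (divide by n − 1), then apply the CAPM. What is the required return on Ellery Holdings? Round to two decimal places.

Mean R_i = (18.9 + 13.9 + 0.6 + 8.2 + 8.8 + 18.0 + 10.4) / 7 = 11.2571%
Mean R_m = (10.5 + 5.8 − 0.8 + 7.5 + 4.1 + 11.6 + 5.5) / 7 = 6.3143%
Σ(R_i − R̄_i)(R_m − R̄_m) = 144.6043  ⇒  Cov = 144.6043 / 6 = 24.1007
Σ(R_m − R̄_m)² = 103.3086  ⇒  Var(R_m) = 103.3086 / 6 = 17.2181
β = Cov / Var(R_m) = 24.1007 / 17.2181 = 1.3997
E(R) = R_f + β × MRP = 2.50% + 1.3997 × 3.67% = 7.64%

7.64%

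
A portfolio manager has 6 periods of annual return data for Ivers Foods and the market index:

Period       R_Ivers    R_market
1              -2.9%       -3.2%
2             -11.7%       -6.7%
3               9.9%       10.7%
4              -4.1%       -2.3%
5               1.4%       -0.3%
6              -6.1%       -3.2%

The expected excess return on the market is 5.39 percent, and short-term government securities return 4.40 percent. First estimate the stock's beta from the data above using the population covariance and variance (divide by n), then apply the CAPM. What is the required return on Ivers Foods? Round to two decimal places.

10.68%

Mean R_i = (-2.9 − 11.7 + 9.9 − 4.1 + 1.4 − 6.1) / 6 = -2.2500%
Mean R_m = (-3.2 − 6.7 + 10.7 − 2.3 − 0.3 − 3.2) / 6 = -0.8333%
Σ(R_i − R̄_i)(R_m − R̄_m) = 210.8800  ⇒  Cov = 210.8800 / 6 = 35.1467
Σ(R_m − R̄_m)² = 181.0733  ⇒  Var(R_m) = 181.0733 / 6 = 30.1789
β = Cov / Var(R_m) = 35.1467 / 30.1789 = 1.1646
E(R) = R_f + β × MRP = 4.40% + 1.1646 × 5.39% = 10.68%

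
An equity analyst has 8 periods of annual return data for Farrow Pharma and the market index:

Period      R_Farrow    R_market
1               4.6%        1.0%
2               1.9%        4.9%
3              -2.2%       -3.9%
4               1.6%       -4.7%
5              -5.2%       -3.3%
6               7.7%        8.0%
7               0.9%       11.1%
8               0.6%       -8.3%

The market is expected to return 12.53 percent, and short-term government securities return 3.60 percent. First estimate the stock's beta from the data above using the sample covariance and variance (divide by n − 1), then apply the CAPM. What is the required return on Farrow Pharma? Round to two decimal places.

6.14%

Mean R_i = (4.6 + 1.9 − 2.2 + 1.6 − 5.2 + 7.7 + 0.9 + 0.6) / 8 = 1.2375%
Mean R_m = (1.0 + 4.9 − 3.9 − 4.7 − 3.3 + 8.0 + 11.1 − 8.3) / 8 = 0.6000%
Σ(R_i − R̄_i)(R_m − R̄_m) = 92.8000  ⇒  Cov = 92.8000 / 7 = 13.2571
Σ(R_m − R̄_m)² = 326.4200  ⇒  Var(R_m) = 326.4200 / 7 = 46.6314
β = Cov / Var(R_m) = 13.2571 / 46.6314 = 0.2843
MRP = 12.53% − 3.60% = 8.93%
E(R) = R_f + β × MRP = 3.60% + 0.2843 × 8.93% = 6.14%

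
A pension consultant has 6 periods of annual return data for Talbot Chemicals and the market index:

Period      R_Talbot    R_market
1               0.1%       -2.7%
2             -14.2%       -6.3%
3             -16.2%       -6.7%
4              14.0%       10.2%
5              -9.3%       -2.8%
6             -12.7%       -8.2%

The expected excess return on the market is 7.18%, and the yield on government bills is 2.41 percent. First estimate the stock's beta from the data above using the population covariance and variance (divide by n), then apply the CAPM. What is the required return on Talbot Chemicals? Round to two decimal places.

Mean R_i = (0.1 − 14.2 − 16.2 + 14.0 − 9.3 − 12.7) / 6 = -6.3833%
Mean R_m = (-2.7 − 6.3 − 6.7 + 10.2 − 2.8 − 8.2) / 6 = -2.7500%
Σ(R_i − R̄_i)(R_m − R̄_m) = 365.3850  ⇒  Cov = 365.3850 / 6 = 60.8975
Σ(R_m − R̄_m)² = 225.6150  ⇒  Var(R_m) = 225.6150 / 6 = 37.6025
β = Cov / Var(R_m) = 60.8975 / 37.6025 = 1.6195
E(R) = R_f + β × MRP = 2.41% + 1.6195 × 7.18% = 14.04%

14.04%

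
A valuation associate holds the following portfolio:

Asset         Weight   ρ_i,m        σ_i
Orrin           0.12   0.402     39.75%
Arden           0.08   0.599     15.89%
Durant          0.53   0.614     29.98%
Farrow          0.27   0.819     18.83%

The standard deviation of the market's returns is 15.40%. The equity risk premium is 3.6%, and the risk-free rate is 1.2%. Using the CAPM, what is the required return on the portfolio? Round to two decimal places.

5.08%

β_Orrin = 0.402 × 39.75% / 15.40% = 1.0376
β_Arden = 0.599 × 15.89% / 15.40% = 0.6181
β_Durant = 0.614 × 29.98% / 15.40% = 1.1953
β_Farrow = 0.819 × 18.83% / 15.40% = 1.0014
β_P = Σ w_i β_i = 0.12×1.0376 + 0.08×0.6181 + 0.53×1.1953 + 0.27×1.0014 = 1.0778
E(R_P) = R_f + β_P × MRP = 1.2% + 1.0778 × 3.6% = 5.08%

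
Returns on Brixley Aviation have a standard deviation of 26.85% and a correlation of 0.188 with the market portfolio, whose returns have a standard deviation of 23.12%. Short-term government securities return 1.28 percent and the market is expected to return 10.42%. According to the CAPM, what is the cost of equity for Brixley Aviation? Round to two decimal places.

3.28%

β = ρ × σ_i / σ_m = 0.188 × 26.85% / 23.12% = 0.2183
MRP = 10.42% − 1.28% = 9.14%
E(R) = 1.28% + 0.2183 × 9.14% = 3.28%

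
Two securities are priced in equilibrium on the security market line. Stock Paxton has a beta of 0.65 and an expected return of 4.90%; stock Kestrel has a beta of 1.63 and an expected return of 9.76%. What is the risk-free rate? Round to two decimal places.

Both satisfy E(R) = R_f + β·MRP, so the slope of the SML is
MRP = (9.76% − 4.90%) / (1.63 − 0.65) = 4.86% / 0.98 = 4.9592%
R_f = E(R_Paxton) − β_Paxton·MRP = 4.90% − 0.65 × 4.9592% = 1.6765%

1.68%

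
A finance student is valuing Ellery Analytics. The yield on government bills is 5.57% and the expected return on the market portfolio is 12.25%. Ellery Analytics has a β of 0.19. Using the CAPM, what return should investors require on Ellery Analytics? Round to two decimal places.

6.84%

Market risk premium = E(R_m) − R_f = 12.25% − 5.57% = 6.68%
E(R) = R_f + β × MRP = 5.57% + 0.19 × 6.68% = 6.84%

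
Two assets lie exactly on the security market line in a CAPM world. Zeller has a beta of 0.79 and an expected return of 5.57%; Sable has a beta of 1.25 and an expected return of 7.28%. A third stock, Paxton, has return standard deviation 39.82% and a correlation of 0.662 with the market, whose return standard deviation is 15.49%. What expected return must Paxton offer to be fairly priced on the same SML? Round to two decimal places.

8.96%

MRP = (7.28% − 5.57%) / (1.25 − 0.79) = 3.7174%
R_f = 5.57% − 0.79 × 3.7174% = 2.6333%
β_Paxton = ρ·σ_i/σ_m = 0.662 × 39.82 / 15.49 = 1.7018
E(R_Paxton) = R_f + β × MRP = 2.6333% + 1.7018 × 3.7174% = 8.96%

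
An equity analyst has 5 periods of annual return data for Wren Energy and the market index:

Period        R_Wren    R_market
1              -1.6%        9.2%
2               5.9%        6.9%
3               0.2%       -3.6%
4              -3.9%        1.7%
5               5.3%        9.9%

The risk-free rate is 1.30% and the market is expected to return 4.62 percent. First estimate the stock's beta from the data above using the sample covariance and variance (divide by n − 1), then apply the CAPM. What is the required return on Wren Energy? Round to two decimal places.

Mean R_i = (-1.6 + 5.9 + 0.2 − 3.9 + 5.3) / 5 = 1.1800%
Mean R_m = (9.2 + 6.9 − 3.6 + 1.7 + 9.9) / 5 = 4.8200%
Σ(R_i − R̄_i)(R_m − R̄_m) = 42.6720  ⇒  Cov = 42.6720 / 4 = 10.6680
Σ(R_m − R̄_m)² = 129.9480  ⇒  Var(R_m) = 129.9480 / 4 = 32.4870
β = Cov / Var(R_m) = 10.6680 / 32.4870 = 0.3284
MRP = 4.62% − 1.30% = 3.32%
E(R) = R_f + β × MRP = 1.30% + 0.3284 × 3.32% = 2.39%

2.39%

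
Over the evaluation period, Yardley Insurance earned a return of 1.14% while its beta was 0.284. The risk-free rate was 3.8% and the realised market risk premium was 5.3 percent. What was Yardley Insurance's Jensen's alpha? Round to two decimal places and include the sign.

CAPM benchmark = R_f + β(R_m − R_f) = 3.8% + 0.284 × 5.3% = 5.3052%
α = actual − benchmark = 1.14% − 5.3052% = -4.17%

-4.17%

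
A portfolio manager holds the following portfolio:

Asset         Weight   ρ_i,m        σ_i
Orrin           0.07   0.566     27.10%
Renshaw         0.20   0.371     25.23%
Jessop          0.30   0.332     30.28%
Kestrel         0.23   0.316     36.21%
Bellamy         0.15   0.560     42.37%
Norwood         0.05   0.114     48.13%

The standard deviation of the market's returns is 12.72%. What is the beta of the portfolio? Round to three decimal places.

0.977

β_Orrin = 0.566 × 27.10% / 12.72% = 1.2059
β_Renshaw = 0.371 × 25.23% / 12.72% = 0.7359
β_Jessop = 0.332 × 30.28% / 12.72% = 0.7903
β_Kestrel = 0.316 × 36.21% / 12.72% = 0.8996
β_Bellamy = 0.560 × 42.37% / 12.72% = 1.8653
β_Norwood = 0.114 × 48.13% / 12.72% = 0.4314
β_P = Σ w_i β_i = 0.07×1.2059 + 0.20×0.7359 + 0.30×0.7903 + 0.23×0.8996 + 0.15×1.8653 + 0.05×0.4314 = 0.9770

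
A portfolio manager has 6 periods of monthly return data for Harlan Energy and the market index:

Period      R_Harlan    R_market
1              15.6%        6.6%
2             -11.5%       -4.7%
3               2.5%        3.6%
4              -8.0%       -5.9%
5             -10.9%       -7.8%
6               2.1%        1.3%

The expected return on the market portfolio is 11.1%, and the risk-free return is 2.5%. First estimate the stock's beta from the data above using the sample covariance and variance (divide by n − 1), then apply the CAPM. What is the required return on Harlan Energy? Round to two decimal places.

17.30%

Mean R_i = (15.6 − 11.5 + 2.5 − 8.0 − 10.9 + 2.1) / 6 = -1.7000%
Mean R_m = (6.6 − 4.7 + 3.6 − 5.9 − 7.8 + 1.3) / 6 = -1.1500%
Σ(R_i − R̄_i)(R_m − R̄_m) = 289.2300  ⇒  Cov = 289.2300 / 5 = 57.8460
Σ(R_m − R̄_m)² = 168.0150  ⇒  Var(R_m) = 168.0150 / 5 = 33.6030
β = Cov / Var(R_m) = 57.8460 / 33.6030 = 1.7215
MRP = 11.1% − 2.5% = 8.60%
E(R) = R_f + β × MRP = 2.5% + 1.7215 × 8.6% = 17.30%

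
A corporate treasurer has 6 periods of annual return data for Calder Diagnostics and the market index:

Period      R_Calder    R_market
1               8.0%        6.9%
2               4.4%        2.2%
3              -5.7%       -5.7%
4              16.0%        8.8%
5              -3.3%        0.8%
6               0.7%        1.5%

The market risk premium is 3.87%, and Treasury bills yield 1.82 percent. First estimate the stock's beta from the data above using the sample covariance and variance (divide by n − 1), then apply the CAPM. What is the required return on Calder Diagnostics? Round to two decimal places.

7.41%

Mean R_i = (8.0 + 4.4 − 5.7 + 16.0 − 3.3 + 0.7) / 6 = 3.3500%
Mean R_m = (6.9 + 2.2 − 5.7 + 8.8 + 0.8 + 1.5) / 6 = 2.4167%
Σ(R_i − R̄_i)(R_m − R̄_m) = 188.0050  ⇒  Cov = 188.0050 / 5 = 37.6010
Σ(R_m − R̄_m)² = 130.2283  ⇒  Var(R_m) = 130.2283 / 5 = 26.0457
β = Cov / Var(R_m) = 37.6010 / 26.0457 = 1.4437
E(R) = R_f + β × MRP = 1.82% + 1.4437 × 3.87% = 7.41%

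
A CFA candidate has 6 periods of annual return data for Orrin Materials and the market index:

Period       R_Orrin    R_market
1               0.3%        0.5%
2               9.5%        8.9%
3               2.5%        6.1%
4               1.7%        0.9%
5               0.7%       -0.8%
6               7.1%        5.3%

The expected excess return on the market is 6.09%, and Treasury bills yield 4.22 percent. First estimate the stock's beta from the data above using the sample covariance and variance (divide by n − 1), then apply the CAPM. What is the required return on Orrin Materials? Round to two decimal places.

9.41%

Mean R_i = (0.3 + 9.5 + 2.5 + 1.7 + 0.7 + 7.1) / 6 = 3.6333%
Mean R_m = (0.5 + 8.9 + 6.1 + 0.9 − 0.8 + 5.3) / 6 = 3.4833%
Σ(R_i − R̄_i)(R_m − R̄_m) = 62.6133  ⇒  Cov = 62.6133 / 5 = 12.5227
Σ(R_m − R̄_m)² = 73.4083  ⇒  Var(R_m) = 73.4083 / 5 = 14.6817
β = Cov / Var(R_m) = 12.5227 / 14.6817 = 0.8529
E(R) = R_f + β × MRP = 4.22% + 0.8529 × 6.09% = 9.41%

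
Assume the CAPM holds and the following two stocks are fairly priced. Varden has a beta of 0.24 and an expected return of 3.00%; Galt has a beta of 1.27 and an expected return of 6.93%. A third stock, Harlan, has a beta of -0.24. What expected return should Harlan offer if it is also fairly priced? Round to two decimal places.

1.17%

MRP (SML slope) = (6.93% − 3.00%) / (1.27 − 0.24) = 3.93% / 1.03 = 3.8155%
R_f (intercept) = 3.00% − 0.24 × 3.8155% = 2.0843%
E(R_Harlan) = R_f + β × MRP = 2.0843% + -0.24 × 3.8155% = 1.17%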